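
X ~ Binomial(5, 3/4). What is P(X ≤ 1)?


P(X ≤ 1) = Σ P(X=i) for i=0..1
P(X=0) = 1/1024
P(X=1) = 15/1024
Sum = 1/64

P(X ≤ 1) = 1/64 ≈ 1.56%


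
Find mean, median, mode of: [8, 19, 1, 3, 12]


Sorted: [1, 3, 8, 12, 19]
Mean = 43/5
Median = 8
Freq: {8: 1, 19: 1, 1: 1, 3: 1, 12: 1}
Mode: No mode

Mean=43/5, Median=8, Mode=No mode


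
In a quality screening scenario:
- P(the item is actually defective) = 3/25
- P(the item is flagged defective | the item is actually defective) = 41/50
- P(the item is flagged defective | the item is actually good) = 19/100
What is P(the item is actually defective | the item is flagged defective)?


Using Bayes' theorem:
P(A|B) = P(B|A)·P(A) / P(B)

P(the item is flagged defective) = 41/50 × 3/25 + 19/100 × 22/25
= 123/1250 + 209/1250 = 166/625

P(the item is actually defective|the item is flagged defective) = (123/1250) / (166/625) = 123/332

P(the item is actually defective|the item is flagged defective) = 123/332 ≈ 37.05%


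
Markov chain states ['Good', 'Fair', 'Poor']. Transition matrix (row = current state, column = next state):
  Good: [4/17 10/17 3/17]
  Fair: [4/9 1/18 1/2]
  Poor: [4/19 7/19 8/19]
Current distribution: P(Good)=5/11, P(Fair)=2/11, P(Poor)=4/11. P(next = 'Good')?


P(next=Good) = Σᵢ P(now=i)×P(i→Good)
= 5/11×4/17 + 2/11×4/9 + 4/11×4/19
= 20/187 + 8/99 + 16/209 = 8452/31977

P = 8452/31977 ≈ 0.2643


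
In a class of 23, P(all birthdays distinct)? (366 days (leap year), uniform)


P(all different) = Π(366-i)/366 for i=0..22
= (366/366)×(365/366)×...×(344/366)
= 0.493677

P ≈ 0.4937 ≈ 49.37%


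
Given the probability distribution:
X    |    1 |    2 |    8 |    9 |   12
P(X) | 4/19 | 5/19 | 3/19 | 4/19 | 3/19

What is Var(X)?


E[X] = 110/19
E[X²] = 972/19
Var(X) = E[X²] - (E[X])² = 972/19 - 12100/361 = 6368/361

Var(X) = 6368/361 ≈ 17.6399


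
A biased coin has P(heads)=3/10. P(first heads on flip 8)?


Geometric: P(X=8) = (1-p)^(k-1)×p = (7/10)^7×3/10 = 2470629/100000000

P(X=8) = 2470629/100000000 ≈ 2.47%


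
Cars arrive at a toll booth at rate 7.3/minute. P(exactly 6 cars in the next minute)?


Poisson(λ=7.3): P(X=6) = e^(-λ)×λ^k/k!
= e^(-7.3) × 7.3^6 / 6!
≈ 0.0006755387752 × 151334.226289 / 720 ≈ 0.141989

P(X=6) ≈ 0.141989 ≈ 14.20%


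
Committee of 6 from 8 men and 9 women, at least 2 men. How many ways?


Count by #men:
  2M,4W: C(8,2)×C(9,4)=3528
  3M,3W: C(8,3)×C(9,3)=4704
  4M,2W: C(8,4)×C(9,2)=2520
  5M,1W: C(8,5)×C(9,1)=504
  6M,0W: C(8,6)×C(9,0)=28
Total = 11284

11284


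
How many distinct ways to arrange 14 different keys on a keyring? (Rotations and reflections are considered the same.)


Free circular arrangements: rotations and reflections both identified.
(n-1)!/2 = 13!/2 = 6227020800/2 = 3113510400

3113510400


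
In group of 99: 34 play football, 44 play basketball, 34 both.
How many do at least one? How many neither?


|A∪B| = 34+44-34 = 44
Neither = 99-44 = 55

At least one: 44; Neither: 55


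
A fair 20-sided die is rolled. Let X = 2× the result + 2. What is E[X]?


E[die] = (1+20)/2 = 21/2
E[X] = 2×21/2 + 2 = 23

E[X] = 23


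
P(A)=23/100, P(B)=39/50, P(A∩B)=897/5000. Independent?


P(A)×P(B) = 897/5000
P(A∩B) = 897/5000
Equal ✓ → Independent

Yes, independent


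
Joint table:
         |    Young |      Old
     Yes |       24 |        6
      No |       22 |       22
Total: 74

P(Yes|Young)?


P(Yes|Young) = 24/(24+22) = 24/46 = 12/23

P = 12/23 ≈ 52.17%


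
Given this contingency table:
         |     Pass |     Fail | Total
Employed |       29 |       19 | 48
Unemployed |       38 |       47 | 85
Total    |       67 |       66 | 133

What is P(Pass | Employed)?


P(Pass | Employed) = 29/(29+19) = 29/48

P(Pass|Employed) = 29/48 ≈ 60.42%


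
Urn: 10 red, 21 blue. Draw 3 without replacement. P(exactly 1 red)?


Hypergeometric: C(10,1)×C(21,2)/C(31,3)
= 10×210/4495 = 420/899

P(X=1) = 420/899 ≈ 46.72%


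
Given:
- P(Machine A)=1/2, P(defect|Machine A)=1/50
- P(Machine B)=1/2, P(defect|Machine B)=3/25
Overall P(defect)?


P(B) = Σ P(B|Aᵢ)×P(Aᵢ)
  1/50×1/2 = 1/100
  3/25×1/2 = 3/50
Sum = 7/100

P(defect) = 7/100 ≈ 7.00%


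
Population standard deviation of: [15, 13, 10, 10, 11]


Mean = 59/5
  (15-59/5)²=256/25
  (13-59/5)²=36/25
  (10-59/5)²=81/25
  (10-59/5)²=81/25
  (11-59/5)²=16/25
Σ(x-μ)² = 94/5
σ² = (94/5)/5 = 94/25

σ = √(94/25) ≈ 1.9391


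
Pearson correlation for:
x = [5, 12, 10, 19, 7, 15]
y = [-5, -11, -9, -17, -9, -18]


n=6, Σx=68, Σy=-69, Σxy=-903, Σx²=904, Σy²=921
r = (6×(-903) - 68×(-69))/√((6×904 - 68²)(6×921 - (-69)²))
= -726/√(800×765) = -726/√612000 ≈ -726/782.3043 ≈ -0.9280

r ≈ -0.9280


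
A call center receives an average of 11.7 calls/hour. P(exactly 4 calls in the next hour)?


Poisson(λ=11.7): P(X=4) = e^(-λ)×λ^k/k!
= e^(-11.7) × 11.7^4 / 4!
≈ 8.293819161e-06 × 18738.8721 / 24 ≈ 0.006476

P(X=4) ≈ 0.006476 ≈ 0.65%


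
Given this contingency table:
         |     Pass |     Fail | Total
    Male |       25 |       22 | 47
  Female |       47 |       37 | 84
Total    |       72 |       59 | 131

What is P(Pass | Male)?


P(Pass | Male) = 25/(25+22) = 25/47

P(Pass|Male) = 25/47 ≈ 53.19%


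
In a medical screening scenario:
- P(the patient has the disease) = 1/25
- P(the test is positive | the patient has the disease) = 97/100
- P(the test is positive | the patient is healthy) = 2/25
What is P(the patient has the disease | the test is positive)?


Using Bayes' theorem:
P(A|B) = P(B|A)·P(A) / P(B)

P(the test is positive) = 97/100 × 1/25 + 2/25 × 24/25
= 97/2500 + 48/625 = 289/2500

P(the patient has the disease|the test is positive) = (97/2500) / (289/2500) = 97/289

P(the patient has the disease|the test is positive) = 97/289 ≈ 33.56%


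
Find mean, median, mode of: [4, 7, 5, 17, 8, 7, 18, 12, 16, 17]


Sorted: [4, 5, 7, 7, 8, 12, 16, 17, 17, 18]
Mean = 111/10
Median = 10
Freq: {4: 1, 7: 2, 5: 1, 17: 2, 8: 1, 18: 1, 12: 1, 16: 1}
Mode: [7, 17]

Mean=111/10, Median=10, Mode=[7, 17]


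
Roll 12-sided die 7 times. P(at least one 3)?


P(no 3)^7 = (11/12)^7 = 19487171/35831808
P(≥1) = 1 - 19487171/35831808 = 16344637/35831808

P = 16344637/35831808 ≈ 45.61%


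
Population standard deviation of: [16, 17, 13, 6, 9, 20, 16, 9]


Mean = 106/8 = 53/4
  (16-53/4)²=121/16
  (17-53/4)²=225/16
  (13-53/4)²=1/16
  (6-53/4)²=841/16
  (9-53/4)²=289/16
  (20-53/4)²=729/16
  (16-53/4)²=121/16
  (9-53/4)²=289/16
Σ(x-μ)² = 327/2
σ² = (327/2)/8 = 327/16

σ = √(327/16) ≈ 4.5208


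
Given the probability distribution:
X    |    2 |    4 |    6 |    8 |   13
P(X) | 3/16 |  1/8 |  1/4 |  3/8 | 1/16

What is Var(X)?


E[X] = 99/16
E[X²] = 741/16
Var(X) = E[X²] - (E[X])² = 741/16 - 9801/256 = 2055/256

Var(X) = 2055/256 ≈ 8.0273


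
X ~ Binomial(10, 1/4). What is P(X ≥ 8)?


P(X ≥ 8) = Σ P(X=i) for i=8..10
P(X=8) = 405/1048576
P(X=9) = 15/524288
P(X=10) = 1/1048576
Sum = 109/262144

P(X ≥ 8) = 109/262144 ≈ 0.04%


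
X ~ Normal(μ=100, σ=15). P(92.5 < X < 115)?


z₁=(92.5-100)/15=-0.5, z₂=(115-100)/15=1.0
P = Φ(1.0) - Φ(-0.5) = 0.841345 - 0.308538 = 0.532807 ≈ 0.5328

P(92.5 < X < 115) ≈ 0.5328


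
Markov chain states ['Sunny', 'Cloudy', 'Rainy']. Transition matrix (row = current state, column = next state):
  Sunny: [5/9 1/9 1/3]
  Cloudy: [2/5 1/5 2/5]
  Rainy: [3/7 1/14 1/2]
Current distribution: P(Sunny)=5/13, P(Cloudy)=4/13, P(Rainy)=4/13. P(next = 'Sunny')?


P(next=Sunny) = Σᵢ P(now=i)×P(i→Sunny)
= 5/13×5/9 + 4/13×2/5 + 4/13×3/7
= 25/117 + 8/65 + 12/91 = 1919/4095

P = 1919/4095 ≈ 0.4686


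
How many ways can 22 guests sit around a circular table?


Circular arrangements of 22 distinct objects: fix one position to break rotational symmetry.
(n-1)! = 21! = 51090942171709440000

51090942171709440000


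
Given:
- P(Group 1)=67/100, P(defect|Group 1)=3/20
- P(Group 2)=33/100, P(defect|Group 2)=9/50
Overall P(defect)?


P(B) = Σ P(B|Aᵢ)×P(Aᵢ)
  3/20×67/100 = 201/2000
  9/50×33/100 = 297/5000
Sum = 1599/10000

P(defect) = 1599/10000 ≈ 15.99%


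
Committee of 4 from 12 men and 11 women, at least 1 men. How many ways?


Count by #men:
  1M,3W: C(12,1)×C(11,3)=1980
  2M,2W: C(12,2)×C(11,2)=3630
  3M,1W: C(12,3)×C(11,1)=2420
  4M,0W: C(12,4)×C(11,0)=495
Total = 8525

8525


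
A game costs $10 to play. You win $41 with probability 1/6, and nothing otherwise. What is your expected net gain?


E[gain] = (41-10)×1/6 + (-10)×5/6
= 31/6 - 25/3 = -19/6

Expected net gain = $-19/6 ≈ $-3.17


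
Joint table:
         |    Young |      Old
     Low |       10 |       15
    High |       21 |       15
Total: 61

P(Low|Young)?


P(Low|Young) = 10/(10+21) = 10/31

P = 10/31 ≈ 32.26%


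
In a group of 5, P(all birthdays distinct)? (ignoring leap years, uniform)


P(all different) = Π(365-i)/365 for i=0..4
= (365/365)×(364/365)×...×(361/365)
= 0.972864

P ≈ 0.9729 ≈ 97.29%


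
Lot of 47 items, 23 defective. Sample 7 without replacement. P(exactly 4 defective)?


Hypergeometric: C(23,4)×C(24,3)/C(47,7)
= 8855×2024/62891499 = 70840/248583

P(X=4) = 70840/248583 ≈ 28.50%


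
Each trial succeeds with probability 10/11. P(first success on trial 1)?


Geometric: P(X=1) = (1-p)^(k-1)×p = (1/11)^0×10/11 = 10/11

P(X=1) = 10/11 ≈ 90.91%


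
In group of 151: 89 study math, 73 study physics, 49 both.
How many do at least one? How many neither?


|A∪B| = 89+73-49 = 113
Neither = 151-113 = 38

At least one: 113; Neither: 38


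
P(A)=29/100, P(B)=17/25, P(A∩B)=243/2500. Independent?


P(A)×P(B) = 493/2500
P(A∩B) = 243/2500
Not equal → NOT independent

No, not independent


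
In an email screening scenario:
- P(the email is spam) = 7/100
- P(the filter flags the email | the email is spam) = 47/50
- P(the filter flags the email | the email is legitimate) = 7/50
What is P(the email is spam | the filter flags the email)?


Using Bayes' theorem:
P(A|B) = P(B|A)·P(A) / P(B)

P(the filter flags the email) = 47/50 × 7/100 + 7/50 × 93/100
= 329/5000 + 651/5000 = 49/250

P(the email is spam|the filter flags the email) = (329/5000) / (49/250) = 47/140

P(the email is spam|the filter flags the email) = 47/140 ≈ 33.57%


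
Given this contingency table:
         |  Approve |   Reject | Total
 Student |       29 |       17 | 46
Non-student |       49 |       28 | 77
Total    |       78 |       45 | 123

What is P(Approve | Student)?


P(Approve | Student) = 29/(29+17) = 29/46

P(Approve|Student) = 29/46 ≈ 63.04%


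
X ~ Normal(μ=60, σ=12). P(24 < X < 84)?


z₁=(24-60)/12=-3.0, z₂=(84-60)/12=2.0
P = Φ(2.0) - Φ(-3.0) = 0.977250 - 0.001350 = 0.975900 ≈ 0.9759

P(24 < X < 84) ≈ 0.9759


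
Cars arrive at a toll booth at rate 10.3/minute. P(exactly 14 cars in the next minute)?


Poisson(λ=10.3): P(X=14) = e^(-λ)×λ^k/k!
= e^(-10.3) × 10.3^14 / 14!
≈ 3.363309519e-05 × 1.51258972486e+14 / 87178291200 ≈ 0.058355

P(X=14) ≈ 0.058355 ≈ 5.84%


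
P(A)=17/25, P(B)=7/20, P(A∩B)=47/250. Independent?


P(A)×P(B) = 119/500
P(A∩B) = 47/250
Not equal → NOT independent

No, not independent


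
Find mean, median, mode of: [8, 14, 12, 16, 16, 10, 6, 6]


Sorted: [6, 6, 8, 10, 12, 14, 16, 16]
Mean = 88/8 = 11
Median = 11
Freq: {8: 1, 14: 1, 12: 1, 16: 2, 10: 1, 6: 2}
Mode: [6, 16]

Mean=11, Median=11, Mode=[6, 16]


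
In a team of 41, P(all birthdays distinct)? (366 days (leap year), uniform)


P(all different) = Π(366-i)/366 for i=0..40
= (366/366)×(365/366)×...×(326/366)
= 0.097493

P ≈ 0.0975 ≈ 9.75%


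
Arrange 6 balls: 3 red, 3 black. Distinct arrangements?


6!/(3!×3!) = 20

20


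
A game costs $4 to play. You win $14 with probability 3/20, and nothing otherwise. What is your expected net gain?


E[gain] = (14-4)×3/20 + (-4)×17/20
= 3/2 - 17/5 = -19/10

Expected net gain = $-19/10 ≈ $-1.90


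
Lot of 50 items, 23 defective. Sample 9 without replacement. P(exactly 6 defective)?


Hypergeometric: C(23,6)×C(27,3)/C(50,9)
= 100947×2925/2505433700 = 6669/56588

P(X=6) = 6669/56588 ≈ 11.79%


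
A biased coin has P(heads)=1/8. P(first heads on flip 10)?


Geometric: P(X=10) = (1-p)^(k-1)×p = (7/8)^9×1/8 = 40353607/1073741824

P(X=10) = 40353607/1073741824 ≈ 3.76%


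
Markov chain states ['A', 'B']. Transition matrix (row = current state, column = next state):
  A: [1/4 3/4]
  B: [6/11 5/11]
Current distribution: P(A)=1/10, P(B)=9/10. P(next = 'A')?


P(next=A) = Σᵢ P(now=i)×P(i→A)
= 1/10×1/4 + 9/10×6/11
= 1/40 + 27/55 = 227/440

P = 227/440 ≈ 0.5159


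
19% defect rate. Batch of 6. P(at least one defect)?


P(all good) = (81/100)^6 = 282429536481/1000000000000
P(≥1 defect) = 717570463519/1000000000000

P = 717570463519/1000000000000 ≈ 71.76%


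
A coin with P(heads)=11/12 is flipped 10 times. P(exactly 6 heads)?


Binomial: P(X=6) = C(10,6)×p^6×(1-p)^4
= 210 × 1771561/2985984 × 1/20736 = 62004635/10319560704

P(X=6) = 62004635/10319560704 ≈ 0.60%


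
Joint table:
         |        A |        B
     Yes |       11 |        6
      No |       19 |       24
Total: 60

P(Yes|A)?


P(Yes|A) = 11/(11+19) = 11/30

P = 11/30 ≈ 36.67%


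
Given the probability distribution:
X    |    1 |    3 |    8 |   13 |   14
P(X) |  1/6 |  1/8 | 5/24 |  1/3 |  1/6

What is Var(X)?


E[X] = 71/8
E[X²] = 829/8
Var(X) = E[X²] - (E[X])² = 829/8 - 5041/64 = 1591/64

Var(X) = 1591/64 ≈ 24.8594


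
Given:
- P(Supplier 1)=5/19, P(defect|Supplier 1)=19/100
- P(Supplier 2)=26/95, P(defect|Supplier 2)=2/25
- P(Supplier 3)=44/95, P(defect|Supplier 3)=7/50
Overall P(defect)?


P(B) = Σ P(B|Aᵢ)×P(Aᵢ)
  19/100×5/19 = 1/20
  2/25×26/95 = 52/2375
  7/50×44/95 = 154/2375
Sum = 1299/9500

P(defect) = 1299/9500 ≈ 13.67%


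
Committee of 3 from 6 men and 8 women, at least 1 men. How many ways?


Count by #men:
  1M,2W: C(6,1)×C(8,2)=168
  2M,1W: C(6,2)×C(8,1)=120
  3M,0W: C(6,3)×C(8,0)=20
Total = 308

308


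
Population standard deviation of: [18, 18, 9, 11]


Mean = 56/4 = 14
  (18-14)²=16
  (18-14)²=16
  (9-14)²=25
  (11-14)²=9
Σ(x-μ)² = 66
σ² = 66/4 = 33/2

σ = √(33/2) ≈ 4.0620


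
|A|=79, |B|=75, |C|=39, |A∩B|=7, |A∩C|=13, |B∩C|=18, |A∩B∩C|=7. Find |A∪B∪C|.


|A∪B∪C| = 79+75+39-7-13-18+7 = 162

|A∪B∪C| = 162


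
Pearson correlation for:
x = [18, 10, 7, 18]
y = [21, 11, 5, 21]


n=4, Σx=53, Σy=58, Σxy=901, Σx²=797, Σy²=1028
r = (4×901 - 53×58)/√((4×797 - 53²)(4×1028 - 58²))
= 530/√(379×748) = 530/√283492 ≈ 530/532.4397 ≈ 0.9954

r ≈ 0.9954


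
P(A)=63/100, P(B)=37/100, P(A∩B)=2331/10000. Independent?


P(A)×P(B) = 2331/10000
P(A∩B) = 2331/10000
Equal ✓ → Independent

Yes, independent


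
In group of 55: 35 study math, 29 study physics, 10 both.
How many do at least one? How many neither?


|A∪B| = 35+29-10 = 54
Neither = 55-54 = 1

At least one: 54; Neither: 1


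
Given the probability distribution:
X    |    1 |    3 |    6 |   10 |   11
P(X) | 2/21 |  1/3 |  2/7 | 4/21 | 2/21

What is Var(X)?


E[X] = 121/21
E[X²] = 923/21
Var(X) = E[X²] - (E[X])² = 923/21 - 14641/441 = 4742/441

Var(X) = 4742/441 ≈ 10.7528


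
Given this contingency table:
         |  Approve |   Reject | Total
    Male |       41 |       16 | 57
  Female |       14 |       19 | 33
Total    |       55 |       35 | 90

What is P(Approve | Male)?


P(Approve | Male) = 41/(41+16) = 41/57

P(Approve|Male) = 41/57 ≈ 71.93%


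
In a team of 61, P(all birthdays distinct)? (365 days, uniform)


P(all different) = Π(365-i)/365 for i=0..60
= (365/365)×(364/365)×...×(305/365)
= 0.004911

P ≈ 0.0049 ≈ 0.49%


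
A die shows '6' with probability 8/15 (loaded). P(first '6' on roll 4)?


Geometric: P(X=4) = (1-p)^(k-1)×p = (7/15)^3×8/15 = 2744/50625

P(X=4) = 2744/50625 ≈ 5.42%


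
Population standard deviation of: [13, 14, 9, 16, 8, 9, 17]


Mean = 86/7
  (13-86/7)²=25/49
  (14-86/7)²=144/49
  (9-86/7)²=529/49
  (16-86/7)²=676/49
  (8-86/7)²=900/49
  (9-86/7)²=529/49
  (17-86/7)²=1089/49
Σ(x-μ)² = 556/7
σ² = (556/7)/7 = 556/49

σ = √(556/49) ≈ 3.3685


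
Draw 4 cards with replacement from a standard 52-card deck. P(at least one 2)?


P(not a 2) = 48/52 = 12/13
P(none in 4 draws) = (12/13)^4 = 20736/28561
P(≥1 2) = 1 - 20736/28561 = 7825/28561

P = 7825/28561 ≈ 27.40%


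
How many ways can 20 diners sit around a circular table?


Circular arrangements of 20 distinct objects: fix one position to break rotational symmetry.
(n-1)! = 19! = 121645100408832000

121645100408832000


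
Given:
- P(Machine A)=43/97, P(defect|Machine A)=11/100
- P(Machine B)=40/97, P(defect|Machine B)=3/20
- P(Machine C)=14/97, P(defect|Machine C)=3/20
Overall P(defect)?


P(B) = Σ P(B|Aᵢ)×P(Aᵢ)
  11/100×43/97 = 473/9700
  3/20×40/97 = 6/97
  3/20×14/97 = 21/970
Sum = 1283/9700

P(defect) = 1283/9700 ≈ 13.23%


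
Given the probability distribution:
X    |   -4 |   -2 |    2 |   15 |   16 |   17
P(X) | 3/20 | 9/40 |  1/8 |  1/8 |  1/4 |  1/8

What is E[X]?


E[X] = Σ x·P(X=x)
= (-4)×(3/20) + (-2)×(9/40) + (2)×(1/8) + (15)×(1/8) + (16)×(1/4) + (17)×(1/8)
= 36/5

E[X] = 36/5


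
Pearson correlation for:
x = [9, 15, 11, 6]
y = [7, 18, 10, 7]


n=4, Σx=41, Σy=42, Σxy=485, Σx²=463, Σy²=522
r = (4×485 - 41×42)/√((4×463 - 41²)(4×522 - 42²))
= 218/√(171×324) = 218/√55404 ≈ 218/235.3805 ≈ 0.9262

r ≈ 0.9262


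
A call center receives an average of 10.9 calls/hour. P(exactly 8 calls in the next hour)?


Poisson(λ=10.9): P(X=8) = e^(-λ)×λ^k/k!
= e^(-10.9) × 10.9^8 / 8!
≈ 1.8458234e-05 × 199256264.169 / 40320 ≈ 0.091218

P(X=8) ≈ 0.091218 ≈ 9.12%


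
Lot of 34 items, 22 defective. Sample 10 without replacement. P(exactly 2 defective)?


Hypergeometric: C(22,2)×C(12,8)/C(34,10)
= 231×495/131128140 = 693/794716

P(X=2) = 693/794716 ≈ 0.09%


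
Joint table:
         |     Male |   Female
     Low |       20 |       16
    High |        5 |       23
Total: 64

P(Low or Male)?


P(Low∨Male) = P(Low) + P(Male) - P(Low∧Male)
= (36 + 25 - 20)/64 = 41/64

P = 41/64 ≈ 64.06%


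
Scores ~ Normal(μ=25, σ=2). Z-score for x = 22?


z = (x - μ)/σ = (22 - 25)/2 = -1.5

z = -1.5


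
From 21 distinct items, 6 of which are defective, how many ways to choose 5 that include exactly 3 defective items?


Choose 3 of the 6 defective items and 2 of the other 15 items:
C(6,3)×C(15,2) = 20×105 = 2100

2100


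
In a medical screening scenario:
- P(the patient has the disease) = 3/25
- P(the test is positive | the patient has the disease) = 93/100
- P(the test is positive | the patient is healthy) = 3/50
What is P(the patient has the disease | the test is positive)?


Using Bayes' theorem:
P(A|B) = P(B|A)·P(A) / P(B)

P(the test is positive) = 93/100 × 3/25 + 3/50 × 22/25
= 279/2500 + 33/625 = 411/2500

P(the patient has the disease|the test is positive) = (279/2500) / (411/2500) = 93/137

P(the patient has the disease|the test is positive) = 93/137 ≈ 67.88%


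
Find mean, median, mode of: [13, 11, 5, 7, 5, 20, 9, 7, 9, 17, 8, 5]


Sorted: [5, 5, 5, 7, 7, 8, 9, 9, 11, 13, 17, 20]
Mean = 116/12 = 29/3
Median = 17/2
Freq: {13: 1, 11: 1, 5: 3, 7: 2, 20: 1, 9: 2, 17: 1, 8: 1}
Mode: [5]

Mean=29/3, Median=17/2, Mode=5


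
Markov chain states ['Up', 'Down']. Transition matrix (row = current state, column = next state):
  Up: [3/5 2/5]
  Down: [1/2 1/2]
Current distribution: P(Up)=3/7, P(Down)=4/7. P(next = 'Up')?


P(next=Up) = Σᵢ P(now=i)×P(i→Up)
= 3/7×3/5 + 4/7×1/2
= 9/35 + 2/7 = 19/35

P = 19/35 ≈ 0.5429


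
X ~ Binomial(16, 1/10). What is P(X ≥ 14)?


P(X ≥ 14) = Σ P(X=i) for i=14..16
P(X=14) = 243/250000000000000
P(X=15) = 9/625000000000000
P(X=16) = 1/10000000000000000
Sum = 1973/2000000000000000

P(X ≥ 14) = 1973/2000000000000000 ≈ 0.00%


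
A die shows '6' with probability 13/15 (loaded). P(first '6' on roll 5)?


Geometric: P(X=5) = (1-p)^(k-1)×p = (2/15)^4×13/15 = 208/759375

P(X=5) = 208/759375 ≈ 0.03%


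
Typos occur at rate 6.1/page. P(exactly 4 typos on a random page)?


Poisson(λ=6.1): P(X=4) = e^(-λ)×λ^k/k!
= e^(-6.1) × 6.1^4 / 4!
≈ 0.002242867719 × 1384.5841 / 24 ≈ 0.129393

P(X=4) ≈ 0.129393 ≈ 12.94%


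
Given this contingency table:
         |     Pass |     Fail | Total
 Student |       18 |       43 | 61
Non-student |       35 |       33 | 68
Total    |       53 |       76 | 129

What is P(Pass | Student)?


P(Pass | Student) = 18/(18+43) = 18/61

P(Pass|Student) = 18/61 ≈ 29.51%


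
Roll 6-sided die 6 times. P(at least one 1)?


P(no 1)^6 = (5/6)^6 = 15625/46656
P(≥1) = 1 - 15625/46656 = 31031/46656

P = 31031/46656 ≈ 66.51%


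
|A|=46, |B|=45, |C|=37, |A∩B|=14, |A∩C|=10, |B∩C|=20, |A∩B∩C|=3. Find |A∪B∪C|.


|A∪B∪C| = 46+45+37-14-10-20+3 = 87

|A∪B∪C| = 87


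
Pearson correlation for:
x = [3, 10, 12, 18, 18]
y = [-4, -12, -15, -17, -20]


n=5, Σx=61, Σy=-68, Σxy=-978, Σx²=901, Σy²=1074
r = (5×(-978) - 61×(-68))/√((5×901 - 61²)(5×1074 - (-68)²))
= -742/√(784×746) = -742/√584864 ≈ -742/764.7640 ≈ -0.9702

r ≈ -0.9702


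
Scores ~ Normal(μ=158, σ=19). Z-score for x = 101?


z = (x - μ)/σ = (101 - 158)/19 = -3.0

z = -3.0


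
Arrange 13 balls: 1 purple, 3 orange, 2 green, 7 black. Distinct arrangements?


13!/(1!×3!×2!×7!) = 102960

102960


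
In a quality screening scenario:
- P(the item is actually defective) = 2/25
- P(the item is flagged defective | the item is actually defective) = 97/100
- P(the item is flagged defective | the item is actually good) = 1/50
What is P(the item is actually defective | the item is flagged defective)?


Using Bayes' theorem:
P(A|B) = P(B|A)·P(A) / P(B)

P(the item is flagged defective) = 97/100 × 2/25 + 1/50 × 23/25
= 97/1250 + 23/1250 = 12/125

P(the item is actually defective|the item is flagged defective) = (97/1250) / (12/125) = 97/120

P(the item is actually defective|the item is flagged defective) = 97/120 ≈ 80.83%


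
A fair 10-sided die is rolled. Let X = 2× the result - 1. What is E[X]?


E[die] = (1+10)/2 = 11/2
E[X] = 2×11/2 - 1 = 10

E[X] = 10


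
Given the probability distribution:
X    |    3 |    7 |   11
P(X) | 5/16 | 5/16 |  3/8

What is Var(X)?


E[X] = 29/4
E[X²] = 127/2
Var(X) = E[X²] - (E[X])² = 127/2 - 841/16 = 175/16

Var(X) = 175/16 ≈ 10.9375


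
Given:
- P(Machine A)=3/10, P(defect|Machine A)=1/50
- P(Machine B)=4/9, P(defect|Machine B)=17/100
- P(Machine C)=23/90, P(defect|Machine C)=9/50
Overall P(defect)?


P(B) = Σ P(B|Aᵢ)×P(Aᵢ)
  1/50×3/10 = 3/500
  17/100×4/9 = 17/225
  9/50×23/90 = 23/500
Sum = 287/2250

P(defect) = 287/2250 ≈ 12.76%


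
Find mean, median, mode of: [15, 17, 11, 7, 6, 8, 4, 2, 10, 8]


Sorted: [2, 4, 6, 7, 8, 8, 10, 11, 15, 17]
Mean = 88/10 = 44/5
Median = 8
Freq: {15: 1, 17: 1, 11: 1, 7: 1, 6: 1, 8: 2, 4: 1, 2: 1, 10: 1}
Mode: [8]

Mean=44/5, Median=8, Mode=8


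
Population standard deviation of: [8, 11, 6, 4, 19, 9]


Mean = 57/6 = 19/2
  (8-19/2)²=9/4
  (11-19/2)²=9/4
  (6-19/2)²=49/4
  (4-19/2)²=121/4
  (19-19/2)²=361/4
  (9-19/2)²=1/4
Σ(x-μ)² = 275/2
σ² = (275/2)/6 = 275/12

σ = √(275/12) ≈ 4.7871


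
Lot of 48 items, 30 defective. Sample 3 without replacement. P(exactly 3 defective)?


Hypergeometric: C(30,3)×C(18,0)/C(48,3)
= 4060×1/17296 = 1015/4324

P(X=3) = 1015/4324 ≈ 23.47%


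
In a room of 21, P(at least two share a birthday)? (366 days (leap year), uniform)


P(all different) = Π(366-i)/366 for i=0..20
= 0.557221
P(match) = 1 - 0.557221 = 0.442779

P ≈ 0.4428 ≈ 44.28%


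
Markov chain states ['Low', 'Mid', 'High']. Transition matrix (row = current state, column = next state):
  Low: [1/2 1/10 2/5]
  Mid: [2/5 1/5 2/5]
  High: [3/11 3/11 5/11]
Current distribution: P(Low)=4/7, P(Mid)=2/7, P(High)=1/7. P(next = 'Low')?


P(next=Low) = Σᵢ P(now=i)×P(i→Low)
= 4/7×1/2 + 2/7×2/5 + 1/7×3/11
= 2/7 + 4/35 + 3/77 = 169/385

P = 169/385 ≈ 0.4390


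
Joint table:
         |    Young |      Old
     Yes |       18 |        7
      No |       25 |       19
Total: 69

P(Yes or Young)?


P(Yes∨Young) = P(Yes) + P(Young) - P(Yes∧Young)
= (25 + 43 - 18)/69 = 50/69

P = 50/69 ≈ 72.46%


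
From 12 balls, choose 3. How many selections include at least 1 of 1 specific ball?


Complement: C(12,3) - C(11,3) = 220 - 165 = 55

55


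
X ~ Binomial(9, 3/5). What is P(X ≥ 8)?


P(X ≥ 8) = Σ P(X=i) for i=8..9
P(X=8) = 118098/1953125
P(X=9) = 19683/1953125
Sum = 137781/1953125

P(X ≥ 8) = 137781/1953125 ≈ 7.05%


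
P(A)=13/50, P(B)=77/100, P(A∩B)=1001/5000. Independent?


P(A)×P(B) = 1001/5000
P(A∩B) = 1001/5000
Equal ✓ → Independent

Yes, independent


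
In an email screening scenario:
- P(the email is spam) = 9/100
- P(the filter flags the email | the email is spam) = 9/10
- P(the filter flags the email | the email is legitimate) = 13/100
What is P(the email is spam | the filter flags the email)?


Using Bayes' theorem:
P(A|B) = P(B|A)·P(A) / P(B)

P(the filter flags the email) = 9/10 × 9/100 + 13/100 × 91/100
= 81/1000 + 1183/10000 = 1993/10000

P(the email is spam|the filter flags the email) = (81/1000) / (1993/10000) = 810/1993

P(the email is spam|the filter flags the email) = 810/1993 ≈ 40.64%


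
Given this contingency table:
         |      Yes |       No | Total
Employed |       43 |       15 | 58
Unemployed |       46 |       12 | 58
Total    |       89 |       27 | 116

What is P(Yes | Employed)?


P(Yes | Employed) = 43/(43+15) = 43/58

P(Yes|Employed) = 43/58 ≈ 74.14%


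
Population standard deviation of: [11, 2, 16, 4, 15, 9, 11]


Mean = 68/7
  (11-68/7)²=81/49
  (2-68/7)²=2916/49
  (16-68/7)²=1936/49
  (4-68/7)²=1600/49
  (15-68/7)²=1369/49
  (9-68/7)²=25/49
  (11-68/7)²=81/49
Σ(x-μ)² = 1144/7
σ² = (1144/7)/7 = 1144/49

σ = √(1144/49) ≈ 4.8319


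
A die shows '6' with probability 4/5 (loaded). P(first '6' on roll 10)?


Geometric: P(X=10) = (1-p)^(k-1)×p = (1/5)^9×4/5 = 4/9765625

P(X=10) = 4/9765625 ≈ 0.00%


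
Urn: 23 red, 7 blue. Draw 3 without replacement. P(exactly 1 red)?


Hypergeometric: C(23,1)×C(7,2)/C(30,3)
= 23×21/4060 = 69/580

P(X=1) = 69/580 ≈ 11.90%


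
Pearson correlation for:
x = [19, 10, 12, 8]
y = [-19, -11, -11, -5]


n=4, Σx=49, Σy=-46, Σxy=-643, Σx²=669, Σy²=628
r = (4×(-643) - 49×(-46))/√((4×669 - 49²)(4×628 - (-46)²))
= -318/√(275×396) = -318/√108900 ≈ -318/330.0000 ≈ -0.9636

r ≈ -0.9636


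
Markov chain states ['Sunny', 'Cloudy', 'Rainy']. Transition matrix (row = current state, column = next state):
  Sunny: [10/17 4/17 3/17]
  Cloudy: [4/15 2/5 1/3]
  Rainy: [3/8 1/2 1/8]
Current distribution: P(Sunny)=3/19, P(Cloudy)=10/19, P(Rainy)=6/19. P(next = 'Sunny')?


P(next=Sunny) = Σᵢ P(now=i)×P(i→Sunny)
= 3/19×10/17 + 10/19×4/15 + 6/19×3/8
= 30/323 + 8/57 + 9/76 = 1363/3876

P = 1363/3876 ≈ 0.3517


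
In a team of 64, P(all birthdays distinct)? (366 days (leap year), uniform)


P(all different) = Π(366-i)/366 for i=0..63
= (366/366)×(365/366)×...×(303/366)
= 0.002858

P ≈ 0.0029 ≈ 0.29%


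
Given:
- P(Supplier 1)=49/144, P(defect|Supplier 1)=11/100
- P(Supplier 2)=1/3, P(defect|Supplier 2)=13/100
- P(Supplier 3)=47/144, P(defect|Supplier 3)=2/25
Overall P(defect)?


P(B) = Σ P(B|Aᵢ)×P(Aᵢ)
  11/100×49/144 = 539/14400
  13/100×1/3 = 13/300
  2/25×47/144 = 47/1800
Sum = 171/1600

P(defect) = 171/1600 ≈ 10.69%


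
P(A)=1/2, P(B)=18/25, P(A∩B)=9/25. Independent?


P(A)×P(B) = 9/25
P(A∩B) = 9/25
Equal ✓ → Independent

Yes, independent


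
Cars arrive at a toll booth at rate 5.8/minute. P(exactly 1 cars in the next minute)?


Poisson(λ=5.8): P(X=1) = e^(-λ)×λ^k/k!
= e^(-5.8) × 5.8^1 / 1!
≈ 0.003027554745 × 5.8 / 1 ≈ 0.017560

P(X=1) ≈ 0.017560 ≈ 1.76%


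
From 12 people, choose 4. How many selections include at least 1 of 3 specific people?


Complement: C(12,4) - C(9,4) = 495 - 126 = 369

369


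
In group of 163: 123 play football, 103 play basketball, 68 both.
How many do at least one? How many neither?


|A∪B| = 123+103-68 = 158
Neither = 163-158 = 5

At least one: 158; Neither: 5


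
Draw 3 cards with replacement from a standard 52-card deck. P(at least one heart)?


P(not a heart) = 39/52 = 3/4
P(none in 3 draws) = (3/4)^3 = 27/64
P(≥1 heart) = 1 - 27/64 = 37/64

P = 37/64 ≈ 57.81%


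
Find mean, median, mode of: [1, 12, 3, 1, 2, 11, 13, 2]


Sorted: [1, 1, 2, 2, 3, 11, 12, 13]
Mean = 45/8
Median = 5/2
Freq: {1: 2, 12: 1, 3: 1, 2: 2, 11: 1, 13: 1}
Mode: [1, 2]

Mean=45/8, Median=5/2, Mode=[1, 2]


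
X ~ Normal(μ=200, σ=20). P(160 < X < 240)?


z₁=(160-200)/20=-2.0, z₂=(240-200)/20=2.0
P = Φ(2.0) - Φ(-2.0) = 0.977250 - 0.022750 = 0.954500 ≈ 0.9545

P(160 < X < 240) ≈ 0.9545


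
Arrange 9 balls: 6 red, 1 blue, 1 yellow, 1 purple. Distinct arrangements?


9!/(6!×1!×1!×1!) = 504

504


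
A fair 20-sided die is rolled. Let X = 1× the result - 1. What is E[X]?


E[die] = (1+20)/2 = 21/2
E[X] = 1×21/2 - 1 = 19/2

E[X] = 19/2


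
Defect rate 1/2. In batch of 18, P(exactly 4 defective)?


Binomial: P(X=4) = C(18,4)×p^4×(1-p)^14
= 3060 × 1/16 × 1/16384 = 765/65536

P(X=4) = 765/65536 ≈ 1.17%


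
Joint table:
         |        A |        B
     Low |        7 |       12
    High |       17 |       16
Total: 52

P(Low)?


P(Low) = (7+12)/52 = 19/52

P(Low) = 19/52 ≈ 36.54%


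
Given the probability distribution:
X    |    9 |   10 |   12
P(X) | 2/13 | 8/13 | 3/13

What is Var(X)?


E[X] = 134/13
E[X²] = 1394/13
Var(X) = E[X²] - (E[X])² = 1394/13 - 17956/169 = 166/169

Var(X) = 166/169 ≈ 0.9822


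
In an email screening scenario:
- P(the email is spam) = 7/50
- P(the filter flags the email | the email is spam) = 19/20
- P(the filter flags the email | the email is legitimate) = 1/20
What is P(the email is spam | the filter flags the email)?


Using Bayes' theorem:
P(A|B) = P(B|A)·P(A) / P(B)

P(the filter flags the email) = 19/20 × 7/50 + 1/20 × 43/50
= 133/1000 + 43/1000 = 22/125

P(the email is spam|the filter flags the email) = (133/1000) / (22/125) = 133/176

P(the email is spam|the filter flags the email) = 133/176 ≈ 75.57%


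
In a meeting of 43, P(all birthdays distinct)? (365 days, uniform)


P(all different) = Π(365-i)/365 for i=0..42
= (365/365)×(364/365)×...×(323/365)
= 0.076077

P ≈ 0.0761 ≈ 7.61%


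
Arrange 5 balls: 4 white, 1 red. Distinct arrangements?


5!/(4!×1!) = 5

5


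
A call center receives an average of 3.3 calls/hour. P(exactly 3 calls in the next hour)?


Poisson(λ=3.3): P(X=3) = e^(-λ)×λ^k/k!
= e^(-3.3) × 3.3^3 / 3!
≈ 0.0368831674 × 35.937 / 6 ≈ 0.220912

P(X=3) ≈ 0.220912 ≈ 22.09%


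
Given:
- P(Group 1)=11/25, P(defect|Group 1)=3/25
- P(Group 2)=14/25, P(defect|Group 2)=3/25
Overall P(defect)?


P(B) = Σ P(B|Aᵢ)×P(Aᵢ)
  3/25×11/25 = 33/625
  3/25×14/25 = 42/625
Sum = 3/25

P(defect) = 3/25 ≈ 12.00%


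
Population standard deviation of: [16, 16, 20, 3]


Mean = 55/4
  (16-55/4)²=81/16
  (16-55/4)²=81/16
  (20-55/4)²=625/16
  (3-55/4)²=1849/16
Σ(x-μ)² = 659/4
σ² = (659/4)/4 = 659/16

σ = √(659/16) ≈ 6.4177


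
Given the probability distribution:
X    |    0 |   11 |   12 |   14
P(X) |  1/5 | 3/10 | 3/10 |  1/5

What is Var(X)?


E[X] = 97/10
E[X²] = 1187/10
Var(X) = E[X²] - (E[X])² = 1187/10 - 9409/100 = 2461/100

Var(X) = 2461/100 ≈ 24.6100


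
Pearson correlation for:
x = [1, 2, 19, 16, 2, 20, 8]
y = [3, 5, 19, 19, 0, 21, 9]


n=7, Σx=68, Σy=76, Σxy=1170, Σx²=1090, Σy²=1278
r = (7×1170 - 68×76)/√((7×1090 - 68²)(7×1278 - 76²))
= 3022/√(3006×3170) = 3022/√9529020 ≈ 3022/3086.9111 ≈ 0.9790

r ≈ 0.9790


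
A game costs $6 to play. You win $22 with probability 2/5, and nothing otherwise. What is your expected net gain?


E[gain] = (22-6)×2/5 + (-6)×3/5
= 32/5 - 18/5 = 14/5

Expected net gain = $14/5 ≈ $2.80


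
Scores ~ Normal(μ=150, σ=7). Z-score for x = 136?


z = (x - μ)/σ = (136 - 150)/7 = -2.0

z = -2.0


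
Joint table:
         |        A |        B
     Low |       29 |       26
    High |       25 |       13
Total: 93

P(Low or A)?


P(Low∨A) = P(Low) + P(A) - P(Low∧A)
= (55 + 54 - 29)/93 = 80/93

P = 80/93 ≈ 86.02%


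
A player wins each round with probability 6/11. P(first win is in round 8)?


Geometric: P(X=8) = (1-p)^(k-1)×p = (5/11)^7×6/11 = 468750/214358881

P(X=8) = 468750/214358881 ≈ 0.22%


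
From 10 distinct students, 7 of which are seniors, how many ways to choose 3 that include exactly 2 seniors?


Choose 2 of the 7 seniors and 1 of the other 3 students:
C(7,2)×C(3,1) = 21×3 = 63

63


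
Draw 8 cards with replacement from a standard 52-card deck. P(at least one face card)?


P(not a face card) = 40/52 = 10/13
P(none in 8 draws) = (10/13)^8 = 100000000/815730721
P(≥1 face card) = 1 - 100000000/815730721 = 715730721/815730721

P = 715730721/815730721 ≈ 87.74%


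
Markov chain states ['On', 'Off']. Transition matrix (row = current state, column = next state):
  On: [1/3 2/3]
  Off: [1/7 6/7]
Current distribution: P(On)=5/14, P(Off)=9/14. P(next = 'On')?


P(next=On) = Σᵢ P(now=i)×P(i→On)
= 5/14×1/3 + 9/14×1/7
= 5/42 + 9/98 = 31/147

P = 31/147 ≈ 0.2109


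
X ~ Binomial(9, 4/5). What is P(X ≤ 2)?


P(X ≤ 2) = Σ P(X=i) for i=0..2
P(X=0) = 1/1953125
P(X=1) = 36/1953125
P(X=2) = 576/1953125
Sum = 613/1953125

P(X ≤ 2) = 613/1953125 ≈ 0.03%


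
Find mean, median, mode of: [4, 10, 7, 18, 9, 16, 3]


Sorted: [3, 4, 7, 9, 10, 16, 18]
Mean = 67/7
Median = 9
Freq: {4: 1, 10: 1, 7: 1, 18: 1, 9: 1, 16: 1, 3: 1}
Mode: No mode

Mean=67/7, Median=9, Mode=No mode


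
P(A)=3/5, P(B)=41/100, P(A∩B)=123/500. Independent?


P(A)×P(B) = 123/500
P(A∩B) = 123/500
Equal ✓ → Independent

Yes, independent


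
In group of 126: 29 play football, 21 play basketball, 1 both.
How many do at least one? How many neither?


|A∪B| = 29+21-1 = 49
Neither = 126-49 = 77

At least one: 49; Neither: 77


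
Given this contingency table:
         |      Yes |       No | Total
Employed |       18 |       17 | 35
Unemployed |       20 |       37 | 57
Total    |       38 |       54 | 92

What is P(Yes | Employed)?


P(Yes | Employed) = 18/(18+17) = 18/35

P(Yes|Employed) = 18/35 ≈ 51.43%


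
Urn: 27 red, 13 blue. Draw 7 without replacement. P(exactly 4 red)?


Hypergeometric: C(27,4)×C(13,3)/C(40,7)
= 17550×286/18643560 = 6435/23902

P(X=4) = 6435/23902 ≈ 26.92%


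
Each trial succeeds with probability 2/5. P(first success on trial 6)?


Geometric: P(X=6) = (1-p)^(k-1)×p = (3/5)^5×2/5 = 486/15625

P(X=6) = 486/15625 ≈ 3.11%


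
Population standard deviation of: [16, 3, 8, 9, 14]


Mean = 50/5 = 10
  (16-10)²=36
  (3-10)²=49
  (8-10)²=4
  (9-10)²=1
  (14-10)²=16
Σ(x-μ)² = 106
σ² = 106/5

σ = √(106/5) ≈ 4.6043


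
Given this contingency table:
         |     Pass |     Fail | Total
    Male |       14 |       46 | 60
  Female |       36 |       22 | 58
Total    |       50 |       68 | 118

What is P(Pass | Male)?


P(Pass | Male) = 14/(14+46) = 14/60 = 7/30

P(Pass|Male) = 7/30 ≈ 23.33%


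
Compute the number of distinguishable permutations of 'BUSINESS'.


Letters: 8, freq: {'B': 1, 'U': 1, 'S': 3, 'I': 1, 'N': 1, 'E': 1}
8!/(1!×1!×3!×1!×1!×1!) = 40320/6 = 6720

6720


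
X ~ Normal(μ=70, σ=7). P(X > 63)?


z = (63-70)/7 = -1.0
P(X > 63) = 1 - P(Z ≤ -1.0) = 1 - 0.1587 = 0.8413

P(X > 63) ≈ 0.8413


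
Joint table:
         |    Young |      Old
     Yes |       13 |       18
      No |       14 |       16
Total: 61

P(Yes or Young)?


P(Yes∨Young) = P(Yes) + P(Young) - P(Yes∧Young)
= (31 + 27 - 13)/61 = 45/61

P = 45/61 ≈ 73.77%


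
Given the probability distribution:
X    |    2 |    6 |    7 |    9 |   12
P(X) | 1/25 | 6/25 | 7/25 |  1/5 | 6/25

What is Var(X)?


E[X] = 204/25
E[X²] = 1832/25
Var(X) = E[X²] - (E[X])² = 1832/25 - 41616/625 = 4184/625

Var(X) = 4184/625 ≈ 6.6944


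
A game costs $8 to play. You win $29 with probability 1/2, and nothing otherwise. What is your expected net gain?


E[gain] = (29-8)×1/2 + (-8)×1/2
= 21/2 - 4 = 13/2

Expected net gain = $13/2 ≈ $6.50


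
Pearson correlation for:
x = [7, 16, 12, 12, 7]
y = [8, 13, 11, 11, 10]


n=5, Σx=54, Σy=53, Σxy=598, Σx²=642, Σy²=575
r = (5×598 - 54×53)/√((5×642 - 54²)(5×575 - 53²))
= 128/√(294×66) = 128/√19404 ≈ 128/139.2982 ≈ 0.9189

r ≈ 0.9189


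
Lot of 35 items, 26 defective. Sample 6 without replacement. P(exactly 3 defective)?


Hypergeometric: C(26,3)×C(9,3)/C(35,6)
= 2600×84/1623160 = 780/5797

P(X=3) = 780/5797 ≈ 13.46%


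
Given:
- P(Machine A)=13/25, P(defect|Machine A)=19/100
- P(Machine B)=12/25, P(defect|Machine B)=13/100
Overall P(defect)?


P(B) = Σ P(B|Aᵢ)×P(Aᵢ)
  19/100×13/25 = 247/2500
  13/100×12/25 = 39/625
Sum = 403/2500

P(defect) = 403/2500 ≈ 16.12%


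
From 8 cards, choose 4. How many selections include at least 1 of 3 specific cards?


Complement: C(8,4) - C(5,4) = 70 - 5 = 65

65


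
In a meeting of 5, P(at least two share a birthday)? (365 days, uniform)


P(all different) = Π(365-i)/365 for i=0..4
= 0.972864
P(match) = 1 - 0.972864 = 0.027136

P ≈ 0.0271 ≈ 2.71%


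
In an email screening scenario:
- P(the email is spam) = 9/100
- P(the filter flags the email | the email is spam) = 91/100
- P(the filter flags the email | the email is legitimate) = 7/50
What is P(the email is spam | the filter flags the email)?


Using Bayes' theorem:
P(A|B) = P(B|A)·P(A) / P(B)

P(the filter flags the email) = 91/100 × 9/100 + 7/50 × 91/100
= 819/10000 + 637/5000 = 2093/10000

P(the email is spam|the filter flags the email) = (819/10000) / (2093/10000) = 9/23

P(the email is spam|the filter flags the email) = 9/23 ≈ 39.13%


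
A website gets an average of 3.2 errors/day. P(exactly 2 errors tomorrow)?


Poisson(λ=3.2): P(X=2) = e^(-λ)×λ^k/k!
= e^(-3.2) × 3.2^2 / 2!
≈ 0.04076220398 × 10.24 / 2 ≈ 0.208702

P(X=2) ≈ 0.208702 ≈ 20.87%


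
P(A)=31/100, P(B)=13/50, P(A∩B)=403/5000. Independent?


P(A)×P(B) = 403/5000
P(A∩B) = 403/5000
Equal ✓ → Independent

Yes, independent


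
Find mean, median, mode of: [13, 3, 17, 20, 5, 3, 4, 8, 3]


Sorted: [3, 3, 3, 4, 5, 8, 13, 17, 20]
Mean = 76/9
Median = 5
Freq: {13: 1, 3: 3, 17: 1, 20: 1, 5: 1, 4: 1, 8: 1}
Mode: [3]

Mean=76/9, Median=5, Mode=3


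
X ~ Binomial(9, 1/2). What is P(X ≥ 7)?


P(X ≥ 7) = Σ P(X=i) for i=7..9
P(X=7) = 9/128
P(X=8) = 9/512
P(X=9) = 1/512
Sum = 23/256

P(X ≥ 7) = 23/256 ≈ 8.98%


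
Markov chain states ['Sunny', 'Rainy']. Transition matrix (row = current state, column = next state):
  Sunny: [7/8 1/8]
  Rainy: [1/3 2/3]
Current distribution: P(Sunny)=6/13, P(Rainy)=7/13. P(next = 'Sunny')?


P(next=Sunny) = Σᵢ P(now=i)×P(i→Sunny)
= 6/13×7/8 + 7/13×1/3
= 21/52 + 7/39 = 7/12

P = 7/12 ≈ 0.5833


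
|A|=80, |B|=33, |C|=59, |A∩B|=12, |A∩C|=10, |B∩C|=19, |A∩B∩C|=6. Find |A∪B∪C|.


|A∪B∪C| = 80+33+59-12-10-19+6 = 137

|A∪B∪C| = 137
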